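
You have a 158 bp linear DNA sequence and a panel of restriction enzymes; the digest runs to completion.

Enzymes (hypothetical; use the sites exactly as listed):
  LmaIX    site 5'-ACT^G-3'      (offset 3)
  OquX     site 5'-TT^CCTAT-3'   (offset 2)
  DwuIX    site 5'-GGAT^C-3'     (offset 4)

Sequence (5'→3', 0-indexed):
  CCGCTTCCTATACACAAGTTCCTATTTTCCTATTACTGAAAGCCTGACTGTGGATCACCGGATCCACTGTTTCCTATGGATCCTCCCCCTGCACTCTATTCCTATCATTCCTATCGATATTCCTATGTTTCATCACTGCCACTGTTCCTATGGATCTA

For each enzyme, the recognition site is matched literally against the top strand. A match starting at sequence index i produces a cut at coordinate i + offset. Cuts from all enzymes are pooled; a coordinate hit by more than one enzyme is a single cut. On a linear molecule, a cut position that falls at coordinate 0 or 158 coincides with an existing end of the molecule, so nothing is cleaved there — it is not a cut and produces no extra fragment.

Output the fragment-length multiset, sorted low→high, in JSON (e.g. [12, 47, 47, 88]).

Site scan:
  LmaIX (ACTG, off=3): starts [34, 46, 65, 134, 140] → cuts [37, 49, 68, 137, 143]
  OquX (TTCCTAT, off=2): starts [4, 18, 26, 70, 98, 107, 119, 144] → cuts [6, 20, 28, 72, 100, 109, 121, 146]
  DwuIX (GGATC, off=4): starts [51, 59, 77, 151] → cuts [55, 63, 81, 155]

All cut coordinates (distinct, sorted): [6, 20, 28, 37, 49, 55, 63, 68, 72, 81, 100, 109, 121, 137, 143, 146, 155]

Fragment lengths:
  [0,6): 6 bp
  [6,20): 14 bp
  [20,28): 8 bp
  [28,37): 9 bp
  [37,49): 12 bp
  [49,55): 6 bp
  [55,63): 8 bp
  [63,68): 5 bp
  [68,72): 4 bp
  [72,81): 9 bp
  [81,100): 19 bp
  [100,109): 9 bp
  [109,121): 12 bp
  [121,137): 16 bp
  [137,143): 6 bp
  [143,146): 3 bp
  [146,155): 9 bp
  [155,158): 3 bp

[3,3,4,5,6,6,6,8,8,9,9,9,9,12,12,14,16,19]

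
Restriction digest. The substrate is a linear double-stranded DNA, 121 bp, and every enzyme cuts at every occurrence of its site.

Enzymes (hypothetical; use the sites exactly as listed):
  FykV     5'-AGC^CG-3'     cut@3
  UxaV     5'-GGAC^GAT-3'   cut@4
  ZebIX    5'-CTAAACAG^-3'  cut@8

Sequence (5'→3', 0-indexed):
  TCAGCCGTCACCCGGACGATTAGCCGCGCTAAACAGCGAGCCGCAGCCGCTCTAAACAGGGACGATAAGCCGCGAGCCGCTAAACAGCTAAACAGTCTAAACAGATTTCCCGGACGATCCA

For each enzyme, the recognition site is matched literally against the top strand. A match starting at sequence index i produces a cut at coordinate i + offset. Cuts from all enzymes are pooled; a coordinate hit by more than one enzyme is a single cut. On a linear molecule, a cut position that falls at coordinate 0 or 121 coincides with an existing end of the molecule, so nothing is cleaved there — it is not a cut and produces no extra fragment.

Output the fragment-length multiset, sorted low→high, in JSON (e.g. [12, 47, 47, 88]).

[4,5,5,6,6,7,7,7,8,9,10,11,12,12,12]

Per-enzyme occurrences:
  FykV AGCCG/3: at [2, 21, 38, 44, 67, 74] ⇒ [5, 24, 41, 47, 70, 77]
  UxaV GGACGAT/4: at [13, 59, 111] ⇒ [17, 63, 115]
  ZebIX CTAAACAG/8: at [28, 51, 79, 87, 96] ⇒ [36, 59, 87, 95, 104]

Pooled cuts: [5, 17, 24, 36, 41, 47, 59, 63, 70, 77, 87, 95, 104, 115]

Fragment lengths:
  [0,5): 5 bp
  [5,17): 12 bp
  [17,24): 7 bp
  [24,36): 12 bp
  [36,41): 5 bp
  [41,47): 6 bp
  [47,59): 12 bp
  [59,63): 4 bp
  [63,70): 7 bp
  [70,77): 7 bp
  [77,87): 10 bp
  [87,95): 8 bp
  [95,104): 9 bp
  [104,115): 11 bp
  [115,121): 6 bp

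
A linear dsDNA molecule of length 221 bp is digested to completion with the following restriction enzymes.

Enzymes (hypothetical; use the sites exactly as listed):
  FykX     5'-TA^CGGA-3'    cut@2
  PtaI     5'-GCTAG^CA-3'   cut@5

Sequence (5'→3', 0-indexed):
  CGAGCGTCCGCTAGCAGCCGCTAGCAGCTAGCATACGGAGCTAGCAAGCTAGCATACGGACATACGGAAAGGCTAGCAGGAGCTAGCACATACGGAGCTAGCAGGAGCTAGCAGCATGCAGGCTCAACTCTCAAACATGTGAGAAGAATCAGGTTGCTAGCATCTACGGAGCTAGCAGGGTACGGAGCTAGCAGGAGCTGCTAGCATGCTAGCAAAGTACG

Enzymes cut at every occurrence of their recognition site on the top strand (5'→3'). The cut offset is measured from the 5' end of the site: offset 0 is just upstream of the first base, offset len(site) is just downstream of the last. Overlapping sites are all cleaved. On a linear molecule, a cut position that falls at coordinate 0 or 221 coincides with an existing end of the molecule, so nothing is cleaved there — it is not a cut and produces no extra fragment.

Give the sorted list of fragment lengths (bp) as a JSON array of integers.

[4,4,6,6,7,7,8,8,8,9,9,9,9,9,10,10,10,12,13,14,49]

Site scan:
  FykX (TACGGA, off=2): starts [33, 54, 62, 90, 164, 180] → cuts [35, 56, 64, 92, 166, 182]
  PtaI (GCTAGCA, off=5): starts [9, 19, 26, 39, 47, 71, 81, 96, 106, 155, 170, 186, 199, 207] → cuts [14, 24, 31, 44, 52, 76, 86, 101, 111, 160, 175, 191, 204, 212]

All cut coordinates (distinct, sorted): [14, 24, 31, 35, 44, 52, 56, 64, 76, 86, 92, 101, 111, 160, 166, 175, 182, 191, 204, 212]

Fragments:
  [0,14): 14 bp
  [14,24): 10 bp
  [24,31): 7 bp
  [31,35): 4 bp
  [35,44): 9 bp
  [44,52): 8 bp
  [52,56): 4 bp
  [56,64): 8 bp
  [64,76): 12 bp
  [76,86): 10 bp
  [86,92): 6 bp
  [92,101): 9 bp
  [101,111): 10 bp
  [111,160): 49 bp
  [160,166): 6 bp
  [166,175): 9 bp
  [175,182): 7 bp
  [182,191): 9 bp
  [191,204): 13 bp
  [204,212): 8 bp
  [212,221): 9 bp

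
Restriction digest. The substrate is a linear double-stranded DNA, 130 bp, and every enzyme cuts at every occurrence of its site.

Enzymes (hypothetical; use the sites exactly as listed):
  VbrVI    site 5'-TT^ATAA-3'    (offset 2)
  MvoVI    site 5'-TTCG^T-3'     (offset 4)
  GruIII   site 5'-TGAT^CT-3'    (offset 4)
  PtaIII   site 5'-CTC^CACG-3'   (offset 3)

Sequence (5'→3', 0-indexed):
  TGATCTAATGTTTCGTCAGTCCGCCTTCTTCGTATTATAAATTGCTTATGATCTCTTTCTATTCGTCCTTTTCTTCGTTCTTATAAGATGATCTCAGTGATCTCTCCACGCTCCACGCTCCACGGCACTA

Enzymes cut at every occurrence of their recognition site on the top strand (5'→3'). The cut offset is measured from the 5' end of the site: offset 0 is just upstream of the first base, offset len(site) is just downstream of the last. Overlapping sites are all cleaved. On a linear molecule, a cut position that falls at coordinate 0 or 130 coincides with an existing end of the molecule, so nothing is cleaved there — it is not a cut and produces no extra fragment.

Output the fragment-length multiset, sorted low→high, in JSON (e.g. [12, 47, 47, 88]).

[4,4,5,5,7,7,9,10,10,11,12,13,16,17]

Per-enzyme occurrences:
  VbrVI TTATAA/2: at [34, 80] ⇒ [36, 82]
  MvoVI TTCGT/4: at [11, 28, 61, 73] ⇒ [15, 32, 65, 77]
  GruIII TGATCT/4: at [0, 48, 88, 97] ⇒ [4, 52, 92, 101]
  PtaIII CTCCACG/3: at [103, 110, 117] ⇒ [106, 113, 120]

Pooled cuts: [4, 15, 32, 36, 52, 65, 77, 82, 92, 101, 106, 113, 120]

Fragment lengths:
  [0,4): 4 bp
  [4,15): 11 bp
  [15,32): 17 bp
  [32,36): 4 bp
  [36,52): 16 bp
  [52,65): 13 bp
  [65,77): 12 bp
  [77,82): 5 bp
  [82,92): 10 bp
  [92,101): 9 bp
  [101,106): 5 bp
  [106,113): 7 bp
  [113,120): 7 bp
  [120,130): 10 bp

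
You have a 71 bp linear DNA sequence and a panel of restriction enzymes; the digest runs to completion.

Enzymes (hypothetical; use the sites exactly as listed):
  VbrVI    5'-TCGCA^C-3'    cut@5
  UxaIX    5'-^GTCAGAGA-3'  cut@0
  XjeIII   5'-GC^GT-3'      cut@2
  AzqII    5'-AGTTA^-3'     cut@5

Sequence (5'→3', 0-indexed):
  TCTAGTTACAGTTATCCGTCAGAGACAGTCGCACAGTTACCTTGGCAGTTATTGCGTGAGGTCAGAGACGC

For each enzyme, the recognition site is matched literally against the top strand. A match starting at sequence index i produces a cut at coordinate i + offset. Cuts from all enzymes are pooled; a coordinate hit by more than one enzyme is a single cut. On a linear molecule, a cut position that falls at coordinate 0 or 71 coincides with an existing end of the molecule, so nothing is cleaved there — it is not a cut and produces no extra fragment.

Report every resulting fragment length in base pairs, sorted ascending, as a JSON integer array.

Site scan:
  VbrVI TCGCAC/5: at [28] ⇒ [33]
  UxaIX GTCAGAGA/0: at [17, 60] ⇒ [17, 60]
  XjeIII GCGT/2: at [53] ⇒ [55]
  AzqII AGTTA/5: at [3, 9, 34, 46] ⇒ [8, 14, 39, 51]

Pooled cuts: [8, 14, 17, 33, 39, 51, 55, 60]

Fragments:
  [0,8): 8 bp
  [8,14): 6 bp
  [14,17): 3 bp
  [17,33): 16 bp
  [33,39): 6 bp
  [39,51): 12 bp
  [51,55): 4 bp
  [55,60): 5 bp
  [60,71): 11 bp

[3,4,5,6,6,8,11,12,16]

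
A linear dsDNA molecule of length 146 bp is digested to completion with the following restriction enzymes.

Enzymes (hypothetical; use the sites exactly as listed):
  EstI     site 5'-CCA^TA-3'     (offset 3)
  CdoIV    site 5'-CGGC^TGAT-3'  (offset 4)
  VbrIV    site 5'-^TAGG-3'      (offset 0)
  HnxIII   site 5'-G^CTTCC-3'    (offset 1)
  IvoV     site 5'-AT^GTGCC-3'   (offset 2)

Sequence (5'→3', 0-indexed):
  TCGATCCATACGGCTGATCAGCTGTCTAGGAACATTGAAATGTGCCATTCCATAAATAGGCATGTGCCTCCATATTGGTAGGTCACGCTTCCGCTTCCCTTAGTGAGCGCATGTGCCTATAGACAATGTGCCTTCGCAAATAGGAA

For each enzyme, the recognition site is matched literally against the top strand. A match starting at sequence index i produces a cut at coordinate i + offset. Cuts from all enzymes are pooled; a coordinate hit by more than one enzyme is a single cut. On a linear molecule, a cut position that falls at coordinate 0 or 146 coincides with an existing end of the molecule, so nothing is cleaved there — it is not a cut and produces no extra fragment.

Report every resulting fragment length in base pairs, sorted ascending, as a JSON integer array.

[4,6,6,6,6,7,8,9,9,11,12,13,15,15,19]

Per-enzyme occurrences:
  EstI (CCATA, off=3): starts [5, 49, 69] → cuts [8, 52, 72]
  CdoIV (CGGCTGAT, off=4): starts [10] → cuts [14]
  VbrIV (TAGG, off=0): starts [26, 56, 78, 140] → cuts [26, 56, 78, 140]
  HnxIII (GCTTCC, off=1): starts [86, 92] → cuts [87, 93]
  IvoV (ATGTGCC, off=2): starts [39, 61, 110, 125] → cuts [41, 63, 112, 127]

Pooled cuts: [8, 14, 26, 41, 52, 56, 63, 72, 78, 87, 93, 112, 127, 140]

Fragment lengths:
  [0,8): 8 bp
  [8,14): 6 bp
  [14,26): 12 bp
  [26,41): 15 bp
  [41,52): 11 bp
  [52,56): 4 bp
  [56,63): 7 bp
  [63,72): 9 bp
  [72,78): 6 bp
  [78,87): 9 bp
  [87,93): 6 bp
  [93,112): 19 bp
  [112,127): 15 bp
  [127,140): 13 bp
  [140,146): 6 bp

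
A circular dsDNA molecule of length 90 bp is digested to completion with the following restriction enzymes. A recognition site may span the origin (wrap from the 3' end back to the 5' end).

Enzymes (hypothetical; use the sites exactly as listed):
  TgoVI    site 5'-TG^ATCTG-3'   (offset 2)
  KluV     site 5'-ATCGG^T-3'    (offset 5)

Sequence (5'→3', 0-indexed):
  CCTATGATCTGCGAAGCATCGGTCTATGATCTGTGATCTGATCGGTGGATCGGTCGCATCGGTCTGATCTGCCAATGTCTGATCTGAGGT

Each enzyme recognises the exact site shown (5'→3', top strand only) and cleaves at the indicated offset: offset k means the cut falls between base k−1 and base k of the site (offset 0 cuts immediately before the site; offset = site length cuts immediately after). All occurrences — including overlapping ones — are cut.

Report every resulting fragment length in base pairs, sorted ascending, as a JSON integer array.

Per-enzyme occurrences:
  TgoVI (TGATCTG, off=2): starts [4, 26, 33, 64, 79] → cuts [6, 28, 35, 66, 81]
  KluV (ATCGGT, off=5): starts [17, 40, 48, 57] → cuts [22, 45, 53, 62]

All cut coordinates (distinct, sorted): [6, 22, 28, 35, 45, 53, 62, 66, 81]

Fragment lengths:
  6→22: 16 bp
  22→28: 6 bp
  28→35: 7 bp
  35→45: 10 bp
  45→53: 8 bp
  53→62: 9 bp
  62→66: 4 bp
  66→81: 15 bp
  81→6 (wrap): 90-81+6 = 15 bp

[4,6,7,8,9,10,15,15,16]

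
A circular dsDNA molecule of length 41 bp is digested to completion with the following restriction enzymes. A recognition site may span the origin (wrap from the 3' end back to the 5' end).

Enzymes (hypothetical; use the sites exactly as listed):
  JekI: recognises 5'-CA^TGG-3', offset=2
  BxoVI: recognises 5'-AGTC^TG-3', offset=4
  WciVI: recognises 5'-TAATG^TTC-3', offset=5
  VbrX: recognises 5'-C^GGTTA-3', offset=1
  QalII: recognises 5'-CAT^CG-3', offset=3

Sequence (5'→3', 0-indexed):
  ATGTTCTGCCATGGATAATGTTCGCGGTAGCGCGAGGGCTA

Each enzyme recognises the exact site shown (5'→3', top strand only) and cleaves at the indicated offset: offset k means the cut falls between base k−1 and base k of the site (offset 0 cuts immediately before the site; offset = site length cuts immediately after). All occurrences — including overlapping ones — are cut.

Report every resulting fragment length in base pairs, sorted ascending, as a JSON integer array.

Site scan:
  JekI (CATGG, off=2): starts [9] → cuts [11]
  BxoVI (AGTCTG, off=4): no sites
  WciVI (TAATGTTC, off=5): starts [15, 39] → cuts [3, 20]
  VbrX (CGGTTA, off=1): no sites
  QalII (CATCG, off=3): no sites

All cut coordinates (distinct, sorted): [3, 11, 20]

Fragments:
  3→11: 8 bp
  11→20: 9 bp
  20→3 (wrap): 41-20+3 = 24 bp

[8,9,24]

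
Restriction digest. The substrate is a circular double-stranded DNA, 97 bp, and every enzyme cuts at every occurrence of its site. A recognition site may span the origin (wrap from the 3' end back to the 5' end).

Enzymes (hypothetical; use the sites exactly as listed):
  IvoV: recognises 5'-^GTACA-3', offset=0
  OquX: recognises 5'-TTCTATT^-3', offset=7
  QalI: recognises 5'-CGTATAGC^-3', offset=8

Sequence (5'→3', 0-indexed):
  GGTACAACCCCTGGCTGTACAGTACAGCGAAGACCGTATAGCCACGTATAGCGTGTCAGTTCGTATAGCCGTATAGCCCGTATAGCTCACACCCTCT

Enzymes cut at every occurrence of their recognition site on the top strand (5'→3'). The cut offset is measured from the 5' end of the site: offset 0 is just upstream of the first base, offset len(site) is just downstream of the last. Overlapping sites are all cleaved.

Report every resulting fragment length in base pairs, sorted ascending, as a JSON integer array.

[5,8,9,10,12,15,17,21]

Per-enzyme occurrences:
  IvoV GTACA/0: at [1, 16, 21] ⇒ [1, 16, 21]
  OquX (TTCTATT, off=7): no sites
  QalI CGTATAGC/8: at [34, 44, 61, 69, 78] ⇒ [42, 52, 69, 77, 86]

Pooled cuts: [1, 16, 21, 42, 52, 69, 77, 86]

Fragments:
  1→16: 15 bp
  16→21: 5 bp
  21→42: 21 bp
  42→52: 10 bp
  52→69: 17 bp
  69→77: 8 bp
  77→86: 9 bp
  86→1 (wrap): 97-86+1 = 12 bp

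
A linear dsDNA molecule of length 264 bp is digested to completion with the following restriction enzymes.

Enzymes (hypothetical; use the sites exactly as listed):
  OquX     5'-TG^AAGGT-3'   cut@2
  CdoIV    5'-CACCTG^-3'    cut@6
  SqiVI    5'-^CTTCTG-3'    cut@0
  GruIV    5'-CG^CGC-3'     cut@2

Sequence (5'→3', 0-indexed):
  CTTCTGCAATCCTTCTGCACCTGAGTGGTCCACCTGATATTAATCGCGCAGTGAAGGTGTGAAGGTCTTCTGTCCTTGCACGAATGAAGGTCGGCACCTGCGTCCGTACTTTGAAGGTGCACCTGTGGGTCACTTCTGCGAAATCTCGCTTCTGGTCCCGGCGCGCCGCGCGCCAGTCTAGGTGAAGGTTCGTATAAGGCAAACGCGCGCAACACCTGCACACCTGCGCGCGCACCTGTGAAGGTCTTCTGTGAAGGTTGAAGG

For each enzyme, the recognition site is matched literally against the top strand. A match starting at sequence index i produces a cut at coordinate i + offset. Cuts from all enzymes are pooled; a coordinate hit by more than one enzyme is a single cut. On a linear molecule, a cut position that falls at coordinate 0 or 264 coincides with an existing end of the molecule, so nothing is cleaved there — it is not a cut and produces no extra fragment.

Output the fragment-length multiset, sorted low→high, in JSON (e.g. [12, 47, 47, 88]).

[2,2,2,2,2,5,5,5,7,7,8,8,8,8,10,11,11,11,12,12,13,13,14,14,15,16,20,21]

Per-enzyme occurrences:
  OquX (TGAAGGT, off=2): starts [51, 59, 84, 111, 182, 238, 251] → cuts [53, 61, 86, 113, 184, 240, 253]
  CdoIV (CACCTG, off=6): starts [17, 30, 94, 119, 212, 220, 232] → cuts [23, 36, 100, 125, 218, 226, 238]
  SqiVI (CTTCTG, off=0): starts [0, 11, 66, 132, 148, 245] → cuts [11, 66, 132, 148, 245] (position 0 is a terminus of the linear molecule — no cut)
  GruIV (CGCGC, off=2): starts [44, 161, 166, 168, 203, 205, 226, 228] → cuts [46, 163, 168, 170, 205, 207, 228, 230]

All cut coordinates (distinct, sorted): [11, 23, 36, 46, 53, 61, 66, 86, 100, 113, 125, 132, 148, 163, 168, 170, 184, 205, 207, 218, 226, 228, 230, 238, 240, 245, 253]

Fragments:
  [0,11): 11 bp
  [11,23): 12 bp
  [23,36): 13 bp
  [36,46): 10 bp
  [46,53): 7 bp
  [53,61): 8 bp
  [61,66): 5 bp
  [66,86): 20 bp
  [86,100): 14 bp
  [100,113): 13 bp
  [113,125): 12 bp
  [125,132): 7 bp
  [132,148): 16 bp
  [148,163): 15 bp
  [163,168): 5 bp
  [168,170): 2 bp
  [170,184): 14 bp
  [184,205): 21 bp
  [205,207): 2 bp
  [207,218): 11 bp
  [218,226): 8 bp
  [226,228): 2 bp
  [228,230): 2 bp
  [230,238): 8 bp
  [238,240): 2 bp
  [240,245): 5 bp
  [245,253): 8 bp
  [253,264): 11 bp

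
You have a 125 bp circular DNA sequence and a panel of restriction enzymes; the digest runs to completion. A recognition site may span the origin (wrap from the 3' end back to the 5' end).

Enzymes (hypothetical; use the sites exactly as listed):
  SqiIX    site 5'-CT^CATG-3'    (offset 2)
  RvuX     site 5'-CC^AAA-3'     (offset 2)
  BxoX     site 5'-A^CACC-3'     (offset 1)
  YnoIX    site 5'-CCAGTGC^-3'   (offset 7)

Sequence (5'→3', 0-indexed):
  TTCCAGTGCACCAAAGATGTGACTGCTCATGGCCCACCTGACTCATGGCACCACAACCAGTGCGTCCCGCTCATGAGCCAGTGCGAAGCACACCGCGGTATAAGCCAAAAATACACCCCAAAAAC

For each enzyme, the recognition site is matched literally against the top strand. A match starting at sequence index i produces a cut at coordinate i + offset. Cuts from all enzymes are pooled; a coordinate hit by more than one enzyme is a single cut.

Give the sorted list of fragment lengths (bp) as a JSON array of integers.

Per-enzyme occurrences:
  SqiIX (CTCATG, off=2): starts [25, 41, 69] → cuts [27, 43, 71]
  RvuX (CCAAA, off=2): starts [10, 104, 117] → cuts [12, 106, 119]
  BxoX (ACACC, off=1): starts [89, 112] → cuts [90, 113]
  YnoIX (CCAGTGC, off=7): starts [2, 56, 77] → cuts [9, 63, 84]

All cut coordinates (distinct, sorted): [9, 12, 27, 43, 63, 71, 84, 90, 106, 113, 119]

Fragments:
  9→12: 3 bp
  12→27: 15 bp
  27→43: 16 bp
  43→63: 20 bp
  63→71: 8 bp
  71→84: 13 bp
  84→90: 6 bp
  90→106: 16 bp
  106→113: 7 bp
  113→119: 6 bp
  119→9 (wrap): 125-119+9 = 15 bp

[3,6,6,7,8,13,15,15,16,16,20]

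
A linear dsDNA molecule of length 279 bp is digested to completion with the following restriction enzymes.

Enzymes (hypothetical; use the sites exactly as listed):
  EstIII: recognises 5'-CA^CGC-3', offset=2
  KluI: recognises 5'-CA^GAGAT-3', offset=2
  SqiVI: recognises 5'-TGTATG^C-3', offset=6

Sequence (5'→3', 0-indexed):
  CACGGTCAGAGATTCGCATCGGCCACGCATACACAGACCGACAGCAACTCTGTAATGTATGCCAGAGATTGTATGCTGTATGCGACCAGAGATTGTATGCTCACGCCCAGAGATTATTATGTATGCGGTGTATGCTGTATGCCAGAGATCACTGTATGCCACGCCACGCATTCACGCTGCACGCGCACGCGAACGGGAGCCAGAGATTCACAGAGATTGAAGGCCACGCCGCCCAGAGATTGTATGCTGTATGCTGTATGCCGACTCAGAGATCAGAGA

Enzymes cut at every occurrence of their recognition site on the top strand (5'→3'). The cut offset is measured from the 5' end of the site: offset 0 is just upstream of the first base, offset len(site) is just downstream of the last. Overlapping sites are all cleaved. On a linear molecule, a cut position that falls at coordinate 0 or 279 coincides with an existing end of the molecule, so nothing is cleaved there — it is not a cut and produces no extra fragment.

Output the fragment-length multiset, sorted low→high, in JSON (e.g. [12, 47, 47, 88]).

[3,3,3,4,5,6,6,6,7,7,7,7,7,8,8,8,9,9,10,11,11,11,11,14,14,15,16,17,36]

Scan for sites:
  EstIII (CACGC, off=2): starts [23, 101, 159, 164, 172, 179, 185, 224] → cuts [25, 103, 161, 166, 174, 181, 187, 226]
  KluI (CAGAGAT, off=2): starts [6, 62, 86, 107, 142, 200, 210, 233, 266] → cuts [8, 64, 88, 109, 144, 202, 212, 235, 268]
  SqiVI (TGTATGC, off=6): starts [55, 69, 76, 93, 119, 128, 135, 152, 240, 247, 254] → cuts [61, 75, 82, 99, 125, 134, 141, 158, 246, 253, 260]

All cut coordinates (distinct, sorted): [8, 25, 61, 64, 75, 82, 88, 99, 103, 109, 125, 134, 141, 144, 158, 161, 166, 174, 181, 187, 202, 212, 226, 235, 246, 253, 260, 268]

Fragments:
  [0,8): 8 bp
  [8,25): 17 bp
  [25,61): 36 bp
  [61,64): 3 bp
  [64,75): 11 bp
  [75,82): 7 bp
  [82,88): 6 bp
  [88,99): 11 bp
  [99,103): 4 bp
  [103,109): 6 bp
  [109,125): 16 bp
  [125,134): 9 bp
  [134,141): 7 bp
  [141,144): 3 bp
  [144,158): 14 bp
  [158,161): 3 bp
  [161,166): 5 bp
  [166,174): 8 bp
  [174,181): 7 bp
  [181,187): 6 bp
  [187,202): 15 bp
  [202,212): 10 bp
  [212,226): 14 bp
  [226,235): 9 bp
  [235,246): 11 bp
  [246,253): 7 bp
  [253,260): 7 bp
  [260,268): 8 bp
  [268,279): 11 bp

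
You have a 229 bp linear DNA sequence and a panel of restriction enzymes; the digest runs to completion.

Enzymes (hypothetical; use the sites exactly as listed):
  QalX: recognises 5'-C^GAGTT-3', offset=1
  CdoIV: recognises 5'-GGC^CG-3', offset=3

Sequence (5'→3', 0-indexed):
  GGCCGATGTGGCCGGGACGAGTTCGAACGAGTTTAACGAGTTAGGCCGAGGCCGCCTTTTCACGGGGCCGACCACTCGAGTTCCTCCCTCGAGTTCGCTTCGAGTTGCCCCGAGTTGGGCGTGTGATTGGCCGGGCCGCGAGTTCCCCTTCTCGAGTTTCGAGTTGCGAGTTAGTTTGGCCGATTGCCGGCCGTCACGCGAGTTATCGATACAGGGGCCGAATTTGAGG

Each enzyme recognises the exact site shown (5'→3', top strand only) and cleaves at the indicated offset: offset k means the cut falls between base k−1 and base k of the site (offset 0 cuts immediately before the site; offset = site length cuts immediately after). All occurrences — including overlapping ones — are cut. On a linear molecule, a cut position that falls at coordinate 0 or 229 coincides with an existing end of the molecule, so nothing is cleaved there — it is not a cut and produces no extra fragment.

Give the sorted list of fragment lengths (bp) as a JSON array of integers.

[3,3,5,6,6,7,7,8,9,9,9,9,10,10,11,11,11,13,13,14,16,19,20]

Site scan:
  QalX (CGAGTT, off=1): starts [17, 27, 36, 76, 89, 100, 110, 138, 152, 159, 166, 198] → cuts [18, 28, 37, 77, 90, 101, 111, 139, 153, 160, 167, 199]
  CdoIV (GGCCG, off=3): starts [0, 9, 43, 49, 65, 128, 133, 177, 188, 215] → cuts [3, 12, 46, 52, 68, 131, 136, 180, 191, 218]

All cut coordinates (distinct, sorted): [3, 12, 18, 28, 37, 46, 52, 68, 77, 90, 101, 111, 131, 136, 139, 153, 160, 167, 180, 191, 199, 218]

Fragments:
  [0,3): 3 bp
  [3,12): 9 bp
  [12,18): 6 bp
  [18,28): 10 bp
  [28,37): 9 bp
  [37,46): 9 bp
  [46,52): 6 bp
  [52,68): 16 bp
  [68,77): 9 bp
  [77,90): 13 bp
  [90,101): 11 bp
  [101,111): 10 bp
  [111,131): 20 bp
  [131,136): 5 bp
  [136,139): 3 bp
  [139,153): 14 bp
  [153,160): 7 bp
  [160,167): 7 bp
  [167,180): 13 bp
  [180,191): 11 bp
  [191,199): 8 bp
  [199,218): 19 bp
  [218,229): 11 bp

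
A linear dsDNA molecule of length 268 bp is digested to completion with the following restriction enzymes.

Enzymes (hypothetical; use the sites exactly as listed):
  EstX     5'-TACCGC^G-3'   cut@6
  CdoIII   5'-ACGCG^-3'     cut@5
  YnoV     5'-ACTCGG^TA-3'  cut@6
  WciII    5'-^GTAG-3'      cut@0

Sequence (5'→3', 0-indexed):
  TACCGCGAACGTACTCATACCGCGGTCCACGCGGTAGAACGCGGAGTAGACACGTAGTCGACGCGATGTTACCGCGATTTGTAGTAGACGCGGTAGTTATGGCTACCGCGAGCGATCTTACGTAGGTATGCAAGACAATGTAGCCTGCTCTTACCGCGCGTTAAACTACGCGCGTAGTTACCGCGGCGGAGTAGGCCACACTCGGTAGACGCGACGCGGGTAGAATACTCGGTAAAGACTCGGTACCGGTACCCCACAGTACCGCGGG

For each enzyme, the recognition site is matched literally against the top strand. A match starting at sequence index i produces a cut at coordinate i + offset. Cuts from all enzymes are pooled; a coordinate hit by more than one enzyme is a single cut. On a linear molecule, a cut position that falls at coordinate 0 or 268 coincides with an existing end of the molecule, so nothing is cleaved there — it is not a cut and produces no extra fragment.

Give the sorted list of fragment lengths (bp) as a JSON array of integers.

Scan for sites:
  EstX TACCGCG/6: at [0, 17, 69, 103, 151, 178, 259] ⇒ [6, 23, 75, 109, 157, 184, 265]
  CdoIII ACGCG/5: at [28, 38, 60, 87, 167, 208, 213] ⇒ [33, 43, 65, 92, 172, 213, 218]
  YnoV ACTCGGTA/6: at [199, 226, 237] ⇒ [205, 232, 243]
  WciII GTAG/0: at [33, 45, 53, 80, 83, 92, 121, 139, 173, 190, 204, 219] ⇒ [33, 45, 53, 80, 83, 92, 121, 139, 173, 190, 204, 219]

All cut coordinates (distinct, sorted): [6, 23, 33, 43, 45, 53, 65, 75, 80, 83, 92, 109, 121, 139, 157, 172, 173, 184, 190, 204, 205, 213, 218, 219, 232, 243, 265]

Fragments:
  [0,6): 6 bp
  [6,23): 17 bp
  [23,33): 10 bp
  [33,43): 10 bp
  [43,45): 2 bp
  [45,53): 8 bp
  [53,65): 12 bp
  [65,75): 10 bp
  [75,80): 5 bp
  [80,83): 3 bp
  [83,92): 9 bp
  [92,109): 17 bp
  [109,121): 12 bp
  [121,139): 18 bp
  [139,157): 18 bp
  [157,172): 15 bp
  [172,173): 1 bp
  [173,184): 11 bp
  [184,190): 6 bp
  [190,204): 14 bp
  [204,205): 1 bp
  [205,213): 8 bp
  [213,218): 5 bp
  [218,219): 1 bp
  [219,232): 13 bp
  [232,243): 11 bp
  [243,265): 22 bp
  [265,268): 3 bp

[1,1,1,2,3,3,5,5,6,6,8,8,9,10,10,10,11,11,12,12,13,14,15,17,17,18,18,22]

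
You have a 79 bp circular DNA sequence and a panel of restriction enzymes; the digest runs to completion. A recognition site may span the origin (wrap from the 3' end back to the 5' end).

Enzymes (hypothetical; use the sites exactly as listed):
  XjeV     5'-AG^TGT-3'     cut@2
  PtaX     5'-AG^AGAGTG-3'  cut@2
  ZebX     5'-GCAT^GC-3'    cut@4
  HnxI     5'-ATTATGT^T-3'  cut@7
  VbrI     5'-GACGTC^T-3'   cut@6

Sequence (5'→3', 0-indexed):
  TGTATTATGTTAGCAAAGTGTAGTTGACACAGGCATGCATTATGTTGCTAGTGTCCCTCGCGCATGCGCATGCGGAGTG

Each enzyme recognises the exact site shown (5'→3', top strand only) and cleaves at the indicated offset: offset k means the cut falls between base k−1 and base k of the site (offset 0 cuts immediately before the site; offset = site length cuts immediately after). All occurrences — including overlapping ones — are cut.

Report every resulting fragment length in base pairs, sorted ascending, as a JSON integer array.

Scan for sites:
  XjeV (AGTGT, off=2): starts [16, 49, 75] → cuts [18, 51, 77]
  PtaX (AGAGAGTG, off=2): no sites
  ZebX (GCATGC, off=4): starts [32, 61, 67] → cuts [36, 65, 71]
  HnxI (ATTATGTT, off=7): starts [3, 38] → cuts [10, 45]
  VbrI (GACGTCT, off=6): no sites

All cut coordinates (distinct, sorted): [10, 18, 36, 45, 51, 65, 71, 77]

Fragments:
  10→18: 8 bp
  18→36: 18 bp
  36→45: 9 bp
  45→51: 6 bp
  51→65: 14 bp
  65→71: 6 bp
  71→77: 6 bp
  77→10 (wrap): 79-77+10 = 12 bp

[6,6,6,8,9,12,14,18]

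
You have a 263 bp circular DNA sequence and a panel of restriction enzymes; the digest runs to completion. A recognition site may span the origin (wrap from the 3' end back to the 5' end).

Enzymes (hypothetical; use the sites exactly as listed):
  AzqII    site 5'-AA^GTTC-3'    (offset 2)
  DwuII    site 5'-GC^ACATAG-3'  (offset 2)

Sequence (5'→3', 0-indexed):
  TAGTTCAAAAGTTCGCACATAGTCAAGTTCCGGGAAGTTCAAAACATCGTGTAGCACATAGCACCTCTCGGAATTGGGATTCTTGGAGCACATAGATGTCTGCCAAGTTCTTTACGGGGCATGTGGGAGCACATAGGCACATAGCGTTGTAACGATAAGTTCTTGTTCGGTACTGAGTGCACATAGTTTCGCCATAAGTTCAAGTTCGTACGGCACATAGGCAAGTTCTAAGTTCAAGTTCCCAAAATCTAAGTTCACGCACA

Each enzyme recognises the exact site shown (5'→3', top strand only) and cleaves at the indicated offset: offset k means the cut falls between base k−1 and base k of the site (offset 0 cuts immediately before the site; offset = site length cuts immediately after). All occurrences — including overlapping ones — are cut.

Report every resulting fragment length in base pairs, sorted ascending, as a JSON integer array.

Per-enzyme occurrences:
  AzqII AAGTTC/2: at [8, 24, 34, 104, 156, 195, 201, 222, 229, 235, 250] ⇒ [10, 26, 36, 106, 158, 197, 203, 224, 231, 237, 252]
  DwuII GCACATAG/2: at [14, 53, 87, 128, 136, 178, 212, 258] ⇒ [16, 55, 89, 130, 138, 180, 214, 260]

All cut coordinates (distinct, sorted): [10, 16, 26, 36, 55, 89, 106, 130, 138, 158, 180, 197, 203, 214, 224, 231, 237, 252, 260]

Fragments:
  10→16: 6 bp
  16→26: 10 bp
  26→36: 10 bp
  36→55: 19 bp
  55→89: 34 bp
  89→106: 17 bp
  106→130: 24 bp
  130→138: 8 bp
  138→158: 20 bp
  158→180: 22 bp
  180→197: 17 bp
  197→203: 6 bp
  203→214: 11 bp
  214→224: 10 bp
  224→231: 7 bp
  231→237: 6 bp
  237→252: 15 bp
  252→260: 8 bp
  260→10 (wrap): 263-260+10 = 13 bp

[6,6,6,7,8,8,10,10,10,11,13,15,17,17,19,20,22,24,34]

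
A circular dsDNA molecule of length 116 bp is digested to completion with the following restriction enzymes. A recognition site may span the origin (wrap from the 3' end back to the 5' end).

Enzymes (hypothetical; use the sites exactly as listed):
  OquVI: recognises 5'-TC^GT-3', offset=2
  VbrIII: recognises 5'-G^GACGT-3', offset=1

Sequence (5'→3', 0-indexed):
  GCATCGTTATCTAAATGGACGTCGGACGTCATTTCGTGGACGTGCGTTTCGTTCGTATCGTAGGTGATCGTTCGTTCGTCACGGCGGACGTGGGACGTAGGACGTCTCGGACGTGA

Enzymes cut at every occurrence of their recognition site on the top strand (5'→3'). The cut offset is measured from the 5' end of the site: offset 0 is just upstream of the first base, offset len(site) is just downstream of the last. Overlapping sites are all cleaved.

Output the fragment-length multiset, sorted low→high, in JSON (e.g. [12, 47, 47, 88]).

[3,4,4,4,5,7,7,7,9,9,10,11,12,12,12]

Per-enzyme occurrences:
  OquVI (TCGT, off=2): starts [3, 33, 48, 52, 57, 67, 71, 75] → cuts [5, 35, 50, 54, 59, 69, 73, 77]
  VbrIII (GGACGT, off=1): starts [16, 23, 37, 85, 92, 99, 108] → cuts [17, 24, 38, 86, 93, 100, 109]

All cut coordinates (distinct, sorted): [5, 17, 24, 35, 38, 50, 54, 59, 69, 73, 77, 86, 93, 100, 109]

Fragment lengths:
  5→17: 12 bp
  17→24: 7 bp
  24→35: 11 bp
  35→38: 3 bp
  38→50: 12 bp
  50→54: 4 bp
  54→59: 5 bp
  59→69: 10 bp
  69→73: 4 bp
  73→77: 4 bp
  77→86: 9 bp
  86→93: 7 bp
  93→100: 7 bp
  100→109: 9 bp
  109→5 (wrap): 116-109+5 = 12 bp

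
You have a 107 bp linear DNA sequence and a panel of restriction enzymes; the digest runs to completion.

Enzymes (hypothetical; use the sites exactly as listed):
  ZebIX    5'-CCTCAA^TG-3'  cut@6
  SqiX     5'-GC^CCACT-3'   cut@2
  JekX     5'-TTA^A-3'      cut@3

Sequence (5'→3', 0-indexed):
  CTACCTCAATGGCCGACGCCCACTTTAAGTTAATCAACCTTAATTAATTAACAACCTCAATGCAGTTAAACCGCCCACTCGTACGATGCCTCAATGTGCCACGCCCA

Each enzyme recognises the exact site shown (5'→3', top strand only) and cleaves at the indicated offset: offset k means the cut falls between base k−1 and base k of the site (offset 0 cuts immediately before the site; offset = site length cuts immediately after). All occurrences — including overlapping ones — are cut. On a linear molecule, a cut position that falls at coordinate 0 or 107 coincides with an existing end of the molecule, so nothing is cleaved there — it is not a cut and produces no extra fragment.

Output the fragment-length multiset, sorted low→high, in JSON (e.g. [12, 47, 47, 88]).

[4,4,5,6,8,8,9,10,10,10,13,20]

Site scan:
  ZebIX (CCTCAATG, off=6): starts [3, 54, 88] → cuts [9, 60, 94]
  SqiX (GCCCACT, off=2): starts [17, 72] → cuts [19, 74]
  JekX (TTAA, off=3): starts [24, 29, 39, 43, 47, 65] → cuts [27, 32, 42, 46, 50, 68]

Pooled cuts: [9, 19, 27, 32, 42, 46, 50, 60, 68, 74, 94]

Fragment lengths:
  [0,9): 9 bp
  [9,19): 10 bp
  [19,27): 8 bp
  [27,32): 5 bp
  [32,42): 10 bp
  [42,46): 4 bp
  [46,50): 4 bp
  [50,60): 10 bp
  [60,68): 8 bp
  [68,74): 6 bp
  [74,94): 20 bp
  [94,107): 13 bp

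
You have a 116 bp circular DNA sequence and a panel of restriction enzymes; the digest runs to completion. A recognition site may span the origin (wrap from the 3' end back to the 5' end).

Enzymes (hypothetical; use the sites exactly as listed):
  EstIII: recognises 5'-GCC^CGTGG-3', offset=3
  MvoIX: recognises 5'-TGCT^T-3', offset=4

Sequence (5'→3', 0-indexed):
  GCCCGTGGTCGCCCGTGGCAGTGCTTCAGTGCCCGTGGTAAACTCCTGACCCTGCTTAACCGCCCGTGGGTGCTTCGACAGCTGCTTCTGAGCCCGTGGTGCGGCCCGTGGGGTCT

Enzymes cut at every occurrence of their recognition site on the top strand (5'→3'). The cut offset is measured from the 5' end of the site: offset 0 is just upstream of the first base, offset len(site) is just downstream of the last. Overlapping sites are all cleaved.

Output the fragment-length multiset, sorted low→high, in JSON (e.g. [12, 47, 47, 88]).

[8,8,8,10,10,12,12,12,13,23]

Per-enzyme occurrences:
  EstIII GCCCGTGG/3: at [0, 10, 30, 61, 91, 103] ⇒ [3, 13, 33, 64, 94, 106]
  MvoIX TGCTT/4: at [21, 52, 70, 82] ⇒ [25, 56, 74, 86]

All cut coordinates (distinct, sorted): [3, 13, 25, 33, 56, 64, 74, 86, 94, 106]

Fragments:
  3→13: 10 bp
  13→25: 12 bp
  25→33: 8 bp
  33→56: 23 bp
  56→64: 8 bp
  64→74: 10 bp
  74→86: 12 bp
  86→94: 8 bp
  94→106: 12 bp
  106→3 (wrap): 116-106+3 = 13 bp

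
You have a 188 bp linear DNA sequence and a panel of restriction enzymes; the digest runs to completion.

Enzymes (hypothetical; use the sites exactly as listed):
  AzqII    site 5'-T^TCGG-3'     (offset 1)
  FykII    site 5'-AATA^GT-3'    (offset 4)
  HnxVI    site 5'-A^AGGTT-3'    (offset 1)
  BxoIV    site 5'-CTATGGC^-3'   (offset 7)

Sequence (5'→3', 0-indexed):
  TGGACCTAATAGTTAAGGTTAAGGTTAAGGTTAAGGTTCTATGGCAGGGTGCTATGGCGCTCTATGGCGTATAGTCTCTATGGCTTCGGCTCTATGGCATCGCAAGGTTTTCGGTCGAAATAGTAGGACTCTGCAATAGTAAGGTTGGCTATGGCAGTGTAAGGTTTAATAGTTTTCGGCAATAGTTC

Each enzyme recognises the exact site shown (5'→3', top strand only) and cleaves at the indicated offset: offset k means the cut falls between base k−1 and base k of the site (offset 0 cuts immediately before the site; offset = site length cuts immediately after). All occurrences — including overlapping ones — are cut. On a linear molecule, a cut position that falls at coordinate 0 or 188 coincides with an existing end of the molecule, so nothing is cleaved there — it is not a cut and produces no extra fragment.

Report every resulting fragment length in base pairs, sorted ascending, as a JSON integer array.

[1,3,4,4,4,6,6,6,6,6,6,9,10,10,11,12,12,13,13,14,16,16]

Site scan:
  AzqII (TTCGG, off=1): starts [84, 109, 174] → cuts [85, 110, 175]
  FykII (AATAGT, off=4): starts [7, 118, 134, 167, 180] → cuts [11, 122, 138, 171, 184]
  HnxVI (AAGGTT, off=1): starts [14, 20, 26, 32, 103, 140, 160] → cuts [15, 21, 27, 33, 104, 141, 161]
  BxoIV (CTATGGC, off=7): starts [38, 51, 61, 77, 91, 148] → cuts [45, 58, 68, 84, 98, 155]

All cut coordinates (distinct, sorted): [11, 15, 21, 27, 33, 45, 58, 68, 84, 85, 98, 104, 110, 122, 138, 141, 155, 161, 171, 175, 184]

Fragments:
  [0,11): 11 bp
  [11,15): 4 bp
  [15,21): 6 bp
  [21,27): 6 bp
  [27,33): 6 bp
  [33,45): 12 bp
  [45,58): 13 bp
  [58,68): 10 bp
  [68,84): 16 bp
  [84,85): 1 bp
  [85,98): 13 bp
  [98,104): 6 bp
  [104,110): 6 bp
  [110,122): 12 bp
  [122,138): 16 bp
  [138,141): 3 bp
  [141,155): 14 bp
  [155,161): 6 bp
  [161,171): 10 bp
  [171,175): 4 bp
  [175,184): 9 bp
  [184,188): 4 bp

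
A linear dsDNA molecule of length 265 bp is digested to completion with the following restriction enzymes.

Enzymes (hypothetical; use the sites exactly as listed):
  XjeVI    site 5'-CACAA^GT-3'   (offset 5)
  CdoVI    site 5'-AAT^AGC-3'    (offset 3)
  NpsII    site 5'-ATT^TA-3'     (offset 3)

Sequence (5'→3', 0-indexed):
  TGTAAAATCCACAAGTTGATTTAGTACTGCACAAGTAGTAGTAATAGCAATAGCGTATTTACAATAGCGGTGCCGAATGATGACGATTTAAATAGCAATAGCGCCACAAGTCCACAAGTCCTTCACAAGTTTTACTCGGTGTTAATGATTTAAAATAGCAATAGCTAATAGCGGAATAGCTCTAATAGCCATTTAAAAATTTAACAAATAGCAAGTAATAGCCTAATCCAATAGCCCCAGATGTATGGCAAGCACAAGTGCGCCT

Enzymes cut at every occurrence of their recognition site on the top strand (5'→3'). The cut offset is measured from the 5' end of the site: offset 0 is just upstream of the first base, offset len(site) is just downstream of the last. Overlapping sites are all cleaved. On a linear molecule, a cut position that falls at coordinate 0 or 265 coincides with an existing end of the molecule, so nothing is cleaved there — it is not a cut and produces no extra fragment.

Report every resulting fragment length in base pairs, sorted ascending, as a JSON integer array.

Site scan:
  XjeVI CACAAGT/5: at [9, 29, 104, 112, 123, 252] ⇒ [14, 34, 109, 117, 128, 257]
  CdoVI AATAGC/3: at [42, 48, 62, 90, 96, 153, 159, 166, 174, 183, 206, 216, 229] ⇒ [45, 51, 65, 93, 99, 156, 162, 169, 177, 186, 209, 219, 232]
  NpsII ATTTA/3: at [18, 56, 85, 147, 190, 198] ⇒ [21, 59, 88, 150, 193, 201]

All cut coordinates (distinct, sorted): [14, 21, 34, 45, 51, 59, 65, 88, 93, 99, 109, 117, 128, 150, 156, 162, 169, 177, 186, 193, 201, 209, 219, 232, 257]

Fragments:
  [0,14): 14 bp
  [14,21): 7 bp
  [21,34): 13 bp
  [34,45): 11 bp
  [45,51): 6 bp
  [51,59): 8 bp
  [59,65): 6 bp
  [65,88): 23 bp
  [88,93): 5 bp
  [93,99): 6 bp
  [99,109): 10 bp
  [109,117): 8 bp
  [117,128): 11 bp
  [128,150): 22 bp
  [150,156): 6 bp
  [156,162): 6 bp
  [162,169): 7 bp
  [169,177): 8 bp
  [177,186): 9 bp
  [186,193): 7 bp
  [193,201): 8 bp
  [201,209): 8 bp
  [209,219): 10 bp
  [219,232): 13 bp
  [232,257): 25 bp
  [257,265): 8 bp

[5,6,6,6,6,6,7,7,7,8,8,8,8,8,8,9,10,10,11,11,13,13,14,22,23,25]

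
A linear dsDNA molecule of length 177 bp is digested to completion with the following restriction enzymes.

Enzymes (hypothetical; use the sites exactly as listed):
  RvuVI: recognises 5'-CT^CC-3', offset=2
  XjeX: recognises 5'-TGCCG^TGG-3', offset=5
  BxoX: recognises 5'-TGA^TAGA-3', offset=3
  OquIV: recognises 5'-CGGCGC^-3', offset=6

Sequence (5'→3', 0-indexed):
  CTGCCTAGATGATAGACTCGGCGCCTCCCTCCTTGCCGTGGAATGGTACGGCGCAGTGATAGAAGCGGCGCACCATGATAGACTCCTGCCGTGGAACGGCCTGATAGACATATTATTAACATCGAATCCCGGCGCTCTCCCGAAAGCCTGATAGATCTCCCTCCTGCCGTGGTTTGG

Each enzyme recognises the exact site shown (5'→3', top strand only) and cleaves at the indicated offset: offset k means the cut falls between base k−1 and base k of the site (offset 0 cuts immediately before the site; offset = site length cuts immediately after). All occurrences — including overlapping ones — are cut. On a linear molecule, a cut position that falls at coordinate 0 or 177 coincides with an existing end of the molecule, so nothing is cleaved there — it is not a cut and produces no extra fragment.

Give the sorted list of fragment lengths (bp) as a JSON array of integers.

[2,3,4,4,5,6,7,7,7,7,8,8,12,12,12,13,13,16,31]

Per-enzyme occurrences:
  RvuVI (CTCC, off=2): starts [24, 28, 82, 136, 156, 160] → cuts [26, 30, 84, 138, 158, 162]
  XjeX (TGCCGTGG, off=5): starts [33, 86, 164] → cuts [38, 91, 169]
  BxoX (TGATAGA, off=3): starts [9, 56, 75, 101, 148] → cuts [12, 59, 78, 104, 151]
  OquIV (CGGCGC, off=6): starts [18, 48, 65, 129] → cuts [24, 54, 71, 135]

All cut coordinates (distinct, sorted): [12, 24, 26, 30, 38, 54, 59, 71, 78, 84, 91, 104, 135, 138, 151, 158, 162, 169]

Fragment lengths:
  [0,12): 12 bp
  [12,24): 12 bp
  [24,26): 2 bp
  [26,30): 4 bp
  [30,38): 8 bp
  [38,54): 16 bp
  [54,59): 5 bp
  [59,71): 12 bp
  [71,78): 7 bp
  [78,84): 6 bp
  [84,91): 7 bp
  [91,104): 13 bp
  [104,135): 31 bp
  [135,138): 3 bp
  [138,151): 13 bp
  [151,158): 7 bp
  [158,162): 4 bp
  [162,169): 7 bp
  [169,177): 8 bp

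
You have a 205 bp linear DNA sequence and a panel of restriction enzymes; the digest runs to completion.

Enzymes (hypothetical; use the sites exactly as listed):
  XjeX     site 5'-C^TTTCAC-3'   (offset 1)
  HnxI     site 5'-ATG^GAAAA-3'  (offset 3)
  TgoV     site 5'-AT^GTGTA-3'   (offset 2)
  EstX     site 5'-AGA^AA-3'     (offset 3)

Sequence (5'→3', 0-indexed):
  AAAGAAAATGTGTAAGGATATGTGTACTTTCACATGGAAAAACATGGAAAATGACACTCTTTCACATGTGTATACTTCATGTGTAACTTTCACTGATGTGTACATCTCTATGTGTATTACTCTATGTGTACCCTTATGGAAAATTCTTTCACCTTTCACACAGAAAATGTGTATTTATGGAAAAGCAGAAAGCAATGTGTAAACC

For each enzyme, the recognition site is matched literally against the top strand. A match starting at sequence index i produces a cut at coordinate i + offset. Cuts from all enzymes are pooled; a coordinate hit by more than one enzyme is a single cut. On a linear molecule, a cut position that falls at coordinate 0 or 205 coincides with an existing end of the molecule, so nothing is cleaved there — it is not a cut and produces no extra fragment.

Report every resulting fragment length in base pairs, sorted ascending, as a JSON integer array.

Per-enzyme occurrences:
  XjeX (CTTTCAC, off=1): starts [26, 58, 86, 145, 152] → cuts [27, 59, 87, 146, 153]
  HnxI (ATGGAAAA, off=3): starts [33, 43, 135, 176] → cuts [36, 46, 138, 179]
  TgoV (ATGTGTA, off=2): starts [7, 19, 65, 78, 95, 109, 123, 166, 194] → cuts [9, 21, 67, 80, 97, 111, 125, 168, 196]
  EstX (AGAAA, off=3): starts [2, 161, 186] → cuts [5, 164, 189]

Pooled cuts: [5, 9, 21, 27, 36, 46, 59, 67, 80, 87, 97, 111, 125, 138, 146, 153, 164, 168, 179, 189, 196]

Fragments:
  [0,5): 5 bp
  [5,9): 4 bp
  [9,21): 12 bp
  [21,27): 6 bp
  [27,36): 9 bp
  [36,46): 10 bp
  [46,59): 13 bp
  [59,67): 8 bp
  [67,80): 13 bp
  [80,87): 7 bp
  [87,97): 10 bp
  [97,111): 14 bp
  [111,125): 14 bp
  [125,138): 13 bp
  [138,146): 8 bp
  [146,153): 7 bp
  [153,164): 11 bp
  [164,168): 4 bp
  [168,179): 11 bp
  [179,189): 10 bp
  [189,196): 7 bp
  [196,205): 9 bp

[4,4,5,6,7,7,7,8,8,9,9,10,10,10,11,11,12,13,13,13,14,14]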